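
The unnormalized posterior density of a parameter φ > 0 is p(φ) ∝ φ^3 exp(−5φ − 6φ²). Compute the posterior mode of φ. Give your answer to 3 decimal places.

ℓ'(φ) = 3/φ − 5 − 12φ. Setting this to zero and multiplying by φ: 12φ² + 5φ − 3 = 0.
φ = (−5 + √(5² + 4·12·3)) / (2·12) = (−5 + √169) / 24 = (−5 + 13)/24 = 1/3.
ℓ''(φ) = −3/φ² − 12 < 0, confirming a maximum.

φ̂_MAP = 0.333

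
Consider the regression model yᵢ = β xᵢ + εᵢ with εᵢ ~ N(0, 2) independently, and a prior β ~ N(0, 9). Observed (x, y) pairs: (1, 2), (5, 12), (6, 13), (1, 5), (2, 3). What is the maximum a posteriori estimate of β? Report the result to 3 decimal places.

log p(β | y) = −Σ(yᵢ − βxᵢ)²/(2·2) − β²/(2·9) + const.
Setting the derivative to zero: Σxᵢ(yᵢ − βxᵢ)/2 − β/9 = 0, so β = Σxᵢyᵢ / (Σxᵢ² + σ²/τ²).
Σxᵢyᵢ = 1·2 + 5·12 + 6·13 + 1·5 + 2·3 = 151; Σxᵢ² = 67; σ²/τ² = 2/9.
β̂_MAP = 151 / (67 + 2/9) = 151/(605/9) = 1359/605 ≈ 2.246.

β̂_MAP = 2.246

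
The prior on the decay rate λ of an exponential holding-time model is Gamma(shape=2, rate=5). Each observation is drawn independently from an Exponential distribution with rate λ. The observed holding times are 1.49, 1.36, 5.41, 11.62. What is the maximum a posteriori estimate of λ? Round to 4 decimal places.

λ̂_MAP = 0.2010

The Exponential(rate=λ) likelihood is ∝ λ^n e^(−λΣtᵢ). Here n = 4 and Σtᵢ = 1.49 + 1.36 + 5.41 + 11.62 = 19.88.
Posterior ∝ λe^(−5λ) · λ^4e^(−19.88λ) = λ^5e^(−24.88λ), i.e. Gamma(6, 24.88).
Mode = (a−1)/b = 5/24.88 ≈ 0.2010.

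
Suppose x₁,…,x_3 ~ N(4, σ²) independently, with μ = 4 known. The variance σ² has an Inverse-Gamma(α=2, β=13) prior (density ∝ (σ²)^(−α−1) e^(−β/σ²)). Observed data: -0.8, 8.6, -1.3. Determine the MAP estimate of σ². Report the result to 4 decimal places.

σ̂²_MAP = 10.9211

Sum of squared deviations about the known mean: SS = (-0.8−4)² + (8.6−4)² + (-1.3−4)² = 72.29.
The Normal likelihood contributes (σ²)^(−n/2) exp(−SS/(2σ²)), so the posterior is Inverse-Gamma(α + n/2, β + SS/2) = Inverse-Gamma(3.5, 49.145).
The mode of Inverse-Gamma(a, b) is b/(a+1) = 49.145/4.5 ≈ 10.9211.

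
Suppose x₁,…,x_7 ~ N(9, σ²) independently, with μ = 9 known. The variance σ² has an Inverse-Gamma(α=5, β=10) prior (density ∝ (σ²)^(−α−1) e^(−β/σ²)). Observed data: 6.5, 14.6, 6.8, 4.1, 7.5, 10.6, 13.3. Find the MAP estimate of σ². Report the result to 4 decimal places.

Sum of squared deviations about the known mean: SS = (6.5−9)² + (14.6−9)² + (6.8−9)² + (4.1−9)² + (7.5−9)² + (10.6−9)² + (13.3−9)² = 89.76.
The Normal likelihood contributes (σ²)^(−n/2) exp(−SS/(2σ²)), so the posterior is Inverse-Gamma(α + n/2, β + SS/2) = Inverse-Gamma(8.5, 54.88).
The mode of Inverse-Gamma(a, b) is b/(a+1) = 54.88/9.5 ≈ 5.7768.

σ̂²_MAP = 5.7768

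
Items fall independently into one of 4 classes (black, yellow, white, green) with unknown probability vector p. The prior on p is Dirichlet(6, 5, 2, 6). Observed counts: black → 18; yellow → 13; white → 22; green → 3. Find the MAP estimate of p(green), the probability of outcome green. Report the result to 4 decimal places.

The posterior is Dirichlet(αᵢ + nᵢ) = Dirichlet(24, 18, 24, 9).
For a Dirichlet(a₁,…,a_K) with all aᵢ > 1, the mode has j-th component (aⱼ − 1)/(Σaᵢ − K).
Here Σaᵢ = 75 and K = 4, so p(green) = (9 − 1)/(75 − 4) = 8/71 ≈ 0.1127.

MAP estimate of p(green) = 0.1127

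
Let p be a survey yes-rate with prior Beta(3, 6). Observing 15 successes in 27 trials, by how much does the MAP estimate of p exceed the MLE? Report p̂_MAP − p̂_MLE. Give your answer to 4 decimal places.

Posterior is Beta(18, 18); MAP = (18−1)/(36−2) = 17/34 ≈ 0.50000.
MLE ignores the prior: p̂_MLE = k/n = 15/27 ≈ 0.55556.
Difference = 17/34 − 15/27 = -1/18 ≈ -0.0556.

MAP − MLE = -0.0556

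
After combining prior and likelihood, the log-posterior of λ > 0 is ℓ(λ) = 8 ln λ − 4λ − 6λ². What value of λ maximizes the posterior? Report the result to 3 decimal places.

ℓ'(λ) = 8/λ − 4 − 12λ. Setting this to zero and multiplying by λ: 12λ² + 4λ − 8 = 0.
λ = (−4 + √(4² + 4·12·8)) / (2·12) = (−4 + √400) / 24 = (−4 + 20)/24 = 2/3.
ℓ''(λ) = −8/λ² − 12 < 0, confirming a maximum.

λ̂_MAP = 0.667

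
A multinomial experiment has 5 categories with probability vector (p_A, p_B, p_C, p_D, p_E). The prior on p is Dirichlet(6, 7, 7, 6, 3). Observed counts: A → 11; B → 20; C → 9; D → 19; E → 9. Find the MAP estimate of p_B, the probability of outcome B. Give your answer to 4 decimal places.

MAP estimate of p_B = 0.2826

The posterior is Dirichlet(αᵢ + nᵢ) = Dirichlet(17, 27, 16, 25, 12).
For a Dirichlet(a₁,…,a_K) with all aᵢ > 1, the mode has j-th component (aⱼ − 1)/(Σaᵢ − K).
Here Σaᵢ = 97 and K = 5, so p_B = (27 − 1)/(97 − 5) = 26/92 ≈ 0.2826.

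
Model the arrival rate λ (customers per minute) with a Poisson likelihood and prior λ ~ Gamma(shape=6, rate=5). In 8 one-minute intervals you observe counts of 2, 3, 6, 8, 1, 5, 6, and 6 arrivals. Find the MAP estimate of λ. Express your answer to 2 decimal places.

Σxᵢ = 2+3+6+8+1+5+6+6 = 37, with n = 8.
Posterior ∝ λ^5e^(−5λ) · λ^37e^(−8λ) = λ^42e^(−13λ), i.e. Gamma(shape=43, rate=13).
The mode of a Gamma(a, b) with a ≥ 1 (shape–rate) is (a−1)/b = 42/13 ≈ 3.23.

λ̂_MAP = 3.23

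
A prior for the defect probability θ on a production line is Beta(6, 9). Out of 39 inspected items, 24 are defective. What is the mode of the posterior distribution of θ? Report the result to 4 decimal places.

θ̂_MAP = 0.5577

Prior: Beta(6, 9).
Data: 24 successes in 39 trials. The binomial likelihood contributes θ^24(1−θ)^15, so the posterior is Beta(6+24, 9+15) = Beta(30, 24).
For Beta(a, b) with a, b > 1 the mode is (a−1)/(a+b−2) = 29/52 ≈ 0.5577.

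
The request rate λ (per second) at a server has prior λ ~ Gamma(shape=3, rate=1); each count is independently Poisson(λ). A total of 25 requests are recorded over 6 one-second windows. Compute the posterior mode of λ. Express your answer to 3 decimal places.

λ̂_MAP = 3.857

Σxᵢ = 25, n = 6.
Posterior ∝ λ^2e^(−1λ) · λ^25e^(−6λ) = λ^27e^(−7λ), i.e. Gamma(shape=28, rate=7).
The mode of a Gamma(a, b) with a ≥ 1 (shape–rate) is (a−1)/b = 27/7 ≈ 3.857.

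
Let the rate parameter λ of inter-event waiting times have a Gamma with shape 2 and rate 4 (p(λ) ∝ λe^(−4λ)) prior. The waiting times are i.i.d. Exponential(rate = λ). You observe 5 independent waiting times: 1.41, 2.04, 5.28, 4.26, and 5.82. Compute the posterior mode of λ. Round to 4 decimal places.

The Exponential(rate=λ) likelihood is ∝ λ^n e^(−λΣtᵢ). Here n = 5 and Σtᵢ = 1.41 + 2.04 + 5.28 + 4.26 + 5.82 = 18.81.
Posterior ∝ λe^(−4λ) · λ^5e^(−18.81λ) = λ^6e^(−22.81λ), i.e. Gamma(7, 22.81).
Mode = (a−1)/b = 6/22.81 ≈ 0.2630.

λ̂_MAP = 0.2630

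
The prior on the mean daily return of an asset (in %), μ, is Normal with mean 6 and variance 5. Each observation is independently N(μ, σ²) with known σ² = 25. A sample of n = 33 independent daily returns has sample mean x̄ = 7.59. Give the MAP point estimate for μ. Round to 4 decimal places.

μ̂_MAP = 7.3808

n = 33, x̄ = 7.59.
For a Normal prior and Normal likelihood with known variance, the posterior is Normal; its mode equals its mean, the precision-weighted average.
Prior precision 1/σ₀² = 1/5 = 0.2; data precision n/σ² = 33/25 = 1.32.
μ̂ = (0.2·6 + 1.32·7.59) / (0.2 + 1.32) = 11.2188/1.52 = 28047/3800 ≈ 7.3808.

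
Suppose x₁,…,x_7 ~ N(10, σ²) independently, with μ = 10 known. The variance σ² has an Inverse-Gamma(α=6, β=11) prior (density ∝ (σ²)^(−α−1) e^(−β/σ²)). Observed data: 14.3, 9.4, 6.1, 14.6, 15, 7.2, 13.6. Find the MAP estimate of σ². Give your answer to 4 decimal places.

σ̂²_MAP = 5.8581

Sum of squared deviations about the known mean: SS = (14.3−10)² + (9.4−10)² + (6.1−10)² + (14.6−10)² + (15−10)² + (7.2−10)² + (13.6−10)² = 101.02.
The Normal likelihood contributes (σ²)^(−n/2) exp(−SS/(2σ²)), so the posterior is Inverse-Gamma(α + n/2, β + SS/2) = Inverse-Gamma(9.5, 61.51).
The mode of Inverse-Gamma(a, b) is b/(a+1) = 61.51/10.5 ≈ 5.8581.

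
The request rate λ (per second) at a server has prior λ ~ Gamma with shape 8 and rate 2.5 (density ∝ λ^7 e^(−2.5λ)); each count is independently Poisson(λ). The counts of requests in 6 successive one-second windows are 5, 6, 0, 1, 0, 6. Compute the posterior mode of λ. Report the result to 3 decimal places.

Σxᵢ = 5+6+0+1+0+6 = 18, with n = 6.
Posterior ∝ λ^7e^(−2.5λ) · λ^18e^(−6λ) = λ^25e^(−8.5λ), i.e. Gamma(shape=26, rate=8.5).
The mode of a Gamma(a, b) with a ≥ 1 (shape–rate) is (a−1)/b = 25/8.5 ≈ 2.941.

λ̂_MAP = 2.941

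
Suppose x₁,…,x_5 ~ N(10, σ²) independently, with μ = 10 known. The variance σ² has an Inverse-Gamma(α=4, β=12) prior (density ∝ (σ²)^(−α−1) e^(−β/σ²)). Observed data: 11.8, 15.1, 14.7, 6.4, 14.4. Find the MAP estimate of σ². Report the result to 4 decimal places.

σ̂²_MAP = 7.1773

Sum of squared deviations about the known mean: SS = (11.8−10)² + (15.1−10)² + (14.7−10)² + (6.4−10)² + (14.4−10)² = 83.66.
The Normal likelihood contributes (σ²)^(−n/2) exp(−SS/(2σ²)), so the posterior is Inverse-Gamma(α + n/2, β + SS/2) = Inverse-Gamma(6.5, 53.83).
The mode of Inverse-Gamma(a, b) is b/(a+1) = 53.83/7.5 ≈ 7.1773.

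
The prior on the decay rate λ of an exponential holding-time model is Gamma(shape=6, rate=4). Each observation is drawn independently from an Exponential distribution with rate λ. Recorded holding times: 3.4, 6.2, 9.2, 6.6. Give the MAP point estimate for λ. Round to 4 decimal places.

λ̂_MAP = 0.3061

The Exponential(rate=λ) likelihood is ∝ λ^n e^(−λΣtᵢ). Here n = 4 and Σtᵢ = 3.4 + 6.2 + 9.2 + 6.6 = 25.4.
Posterior ∝ λ^5e^(−4λ) · λ^4e^(−25.4λ) = λ^9e^(−29.4λ), i.e. Gamma(10, 29.4).
Mode = (a−1)/b = 9/29.4 ≈ 0.3061.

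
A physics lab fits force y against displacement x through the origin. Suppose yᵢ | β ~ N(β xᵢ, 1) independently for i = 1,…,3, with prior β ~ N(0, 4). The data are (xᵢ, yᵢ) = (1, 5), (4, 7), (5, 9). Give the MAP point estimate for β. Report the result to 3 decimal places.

log p(β | y) = −Σ(yᵢ − βxᵢ)²/(2·1) − β²/(2·4) + const.
Setting the derivative to zero: Σxᵢ(yᵢ − βxᵢ)/1 − β/4 = 0, so β = Σxᵢyᵢ / (Σxᵢ² + σ²/τ²).
Σxᵢyᵢ = 1·5 + 4·7 + 5·9 = 78; Σxᵢ² = 42; σ²/τ² = 0.25.
β̂_MAP = 78 / (42 + 0.25) = 78/42.25 ≈ 1.846.

β̂_MAP = 1.846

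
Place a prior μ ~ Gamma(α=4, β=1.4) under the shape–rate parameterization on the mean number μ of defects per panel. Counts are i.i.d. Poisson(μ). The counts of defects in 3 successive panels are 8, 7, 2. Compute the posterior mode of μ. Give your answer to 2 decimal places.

μ̂_MAP = 4.55

Σxᵢ = 8+7+2 = 17, with n = 3.
Posterior ∝ μ^3e^(−1.4μ) · μ^17e^(−3μ) = μ^20e^(−4.4μ), i.e. Gamma(shape=21, rate=4.4).
The mode of a Gamma(a, b) with a ≥ 1 (shape–rate) is (a−1)/b = 20/4.4 ≈ 4.55.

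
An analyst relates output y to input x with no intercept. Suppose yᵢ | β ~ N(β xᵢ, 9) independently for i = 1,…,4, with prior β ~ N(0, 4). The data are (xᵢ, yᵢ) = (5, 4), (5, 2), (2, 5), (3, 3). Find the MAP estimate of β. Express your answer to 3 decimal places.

β̂_MAP = 0.751

log p(β | y) = −Σ(yᵢ − βxᵢ)²/(2·9) − β²/(2·4) + const.
Setting the derivative to zero: Σxᵢ(yᵢ − βxᵢ)/9 − β/4 = 0, so β = Σxᵢyᵢ / (Σxᵢ² + σ²/τ²).
Σxᵢyᵢ = 5·4 + 5·2 + 2·5 + 3·3 = 49; Σxᵢ² = 63; σ²/τ² = 2.25.
β̂_MAP = 49 / (63 + 2.25) = 49/65.25 ≈ 0.751.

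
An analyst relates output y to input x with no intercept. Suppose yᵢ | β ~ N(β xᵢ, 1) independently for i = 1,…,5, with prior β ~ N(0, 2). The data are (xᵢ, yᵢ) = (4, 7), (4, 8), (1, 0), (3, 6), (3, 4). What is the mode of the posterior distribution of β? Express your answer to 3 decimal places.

log p(β | y) = −Σ(yᵢ − βxᵢ)²/(2·1) − β²/(2·2) + const.
Setting the derivative to zero: Σxᵢ(yᵢ − βxᵢ)/1 − β/2 = 0, so β = Σxᵢyᵢ / (Σxᵢ² + σ²/τ²).
Σxᵢyᵢ = 4·7 + 4·8 + 1·0 + 3·6 + 3·4 = 90; Σxᵢ² = 51; σ²/τ² = 0.5.
β̂_MAP = 90 / (51 + 0.5) = 90/51.5 ≈ 1.748.

β̂_MAP = 1.748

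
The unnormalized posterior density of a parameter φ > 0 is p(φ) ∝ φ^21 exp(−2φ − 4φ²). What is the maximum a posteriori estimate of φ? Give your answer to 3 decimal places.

ℓ'(φ) = 21/φ − 2 − 8φ. Setting this to zero and multiplying by φ: 8φ² + 2φ − 21 = 0.
φ = (−2 + √(2² + 4·8·21)) / (2·8) = (−2 + √676) / 16 = (−2 + 26)/16 = 3/2.
ℓ''(φ) = −21/φ² − 8 < 0, confirming a maximum.

φ̂_MAP = 1.500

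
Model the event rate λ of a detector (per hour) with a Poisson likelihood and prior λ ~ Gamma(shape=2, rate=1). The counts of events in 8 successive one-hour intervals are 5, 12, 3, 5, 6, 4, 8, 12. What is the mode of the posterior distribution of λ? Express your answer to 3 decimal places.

λ̂_MAP = 6.222

Σxᵢ = 5+12+3+5+6+4+8+12 = 55, with n = 8.
Posterior ∝ λe^(−1λ) · λ^55e^(−8λ) = λ^56e^(−9λ), i.e. Gamma(shape=57, rate=9).
The mode of a Gamma(a, b) with a ≥ 1 (shape–rate) is (a−1)/b = 56/9 ≈ 6.222.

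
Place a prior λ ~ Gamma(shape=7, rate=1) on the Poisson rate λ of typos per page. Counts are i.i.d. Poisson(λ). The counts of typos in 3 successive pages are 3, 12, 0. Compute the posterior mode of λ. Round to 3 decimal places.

λ̂_MAP = 5.250

Σxᵢ = 3+12+0 = 15, with n = 3.
Posterior ∝ λ^6e^(−1λ) · λ^15e^(−3λ) = λ^21e^(−4λ), i.e. Gamma(shape=22, rate=4).
The mode of a Gamma(a, b) with a ≥ 1 (shape–rate) is (a−1)/b = 21/4 ≈ 5.250.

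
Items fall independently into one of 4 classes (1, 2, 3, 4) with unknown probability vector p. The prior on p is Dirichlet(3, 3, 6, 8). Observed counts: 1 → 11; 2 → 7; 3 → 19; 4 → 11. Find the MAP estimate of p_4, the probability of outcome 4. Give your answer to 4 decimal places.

MAP estimate: 0.2813

The posterior is Dirichlet(αᵢ + nᵢ) = Dirichlet(14, 10, 25, 19).
For a Dirichlet(a₁,…,a_K) with all aᵢ > 1, the mode has j-th component (aⱼ − 1)/(Σaᵢ − K).
Here Σaᵢ = 68 and K = 4, so p_4 = (19 − 1)/(68 − 4) = 18/64 ≈ 0.2813.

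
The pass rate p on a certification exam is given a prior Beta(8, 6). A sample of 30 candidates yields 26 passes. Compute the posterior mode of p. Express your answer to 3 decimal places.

p̂_MAP = 0.786

Prior: Beta(8, 6).
Data: 26 successes in 30 trials. The binomial likelihood contributes p^26(1−p)^4, so the posterior is Beta(8+26, 6+4) = Beta(34, 10).
For Beta(a, b) with a, b > 1 the mode is (a−1)/(a+b−2) = 33/42 ≈ 0.786.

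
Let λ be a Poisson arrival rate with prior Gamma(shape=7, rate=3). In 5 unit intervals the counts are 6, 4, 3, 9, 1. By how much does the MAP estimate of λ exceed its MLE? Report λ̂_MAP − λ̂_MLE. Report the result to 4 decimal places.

MAP − MLE = -0.9750

Σxᵢ = 23. Posterior is Gamma(30, 8); MAP = (30−1)/8 = 29/8 ≈ 3.62500.
MLE = x̄ = 23/5 ≈ 4.60000.
Difference = 29/8 − 23/5 = -39/40 ≈ -0.9750.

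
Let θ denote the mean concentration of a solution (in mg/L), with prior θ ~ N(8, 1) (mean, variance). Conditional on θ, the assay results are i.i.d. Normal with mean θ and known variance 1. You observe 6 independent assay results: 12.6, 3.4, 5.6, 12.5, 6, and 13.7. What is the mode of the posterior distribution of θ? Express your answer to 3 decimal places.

n = 6; x̄ = (12.6 + 3.4 + 5.6 + 12.5 + 6 + 13.7)/6 = 53.8/6 = 269/30 ≈ 8.9667.
For a Normal prior and Normal likelihood with known variance, the posterior is Normal; its mode equals its mean, the precision-weighted average.
Prior precision 1/σ₀² = 1/1 = 1; data precision n/σ² = 6/1 = 6.
θ̂ = (1·8 + 6·(269/30)) / (1 + 6) = 61.8/7 = 309/35 ≈ 8.829.

θ̂_MAP = 8.829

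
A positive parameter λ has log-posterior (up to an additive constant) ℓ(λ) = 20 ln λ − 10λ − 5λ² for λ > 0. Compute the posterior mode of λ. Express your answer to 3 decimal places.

ℓ'(λ) = 20/λ − 10 − 10λ. Setting this to zero and multiplying by λ: 10λ² + 10λ − 20 = 0.
λ = (−10 + √(10² + 4·10·20)) / (2·10) = (−10 + √900) / 20 = (−10 + 30)/20 = 1.
ℓ''(λ) = −20/λ² − 10 < 0, confirming a maximum.

λ̂_MAP = 1.000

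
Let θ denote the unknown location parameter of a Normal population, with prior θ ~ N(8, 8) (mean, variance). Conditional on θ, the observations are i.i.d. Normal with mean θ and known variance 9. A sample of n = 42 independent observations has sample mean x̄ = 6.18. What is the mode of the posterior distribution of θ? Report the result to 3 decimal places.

θ̂_MAP = 6.227

n = 42, x̄ = 6.18.
For a Normal prior and Normal likelihood with known variance, the posterior is Normal; its mode equals its mean, the precision-weighted average.
Prior precision 1/σ₀² = 1/8 = 0.125; data precision n/σ² = 42/9 = 14/3.
θ̂ = (0.125·8 + (14/3)·6.18) / (0.125 + 14/3) = 29.84/(115/24) = 17904/2875 ≈ 6.227.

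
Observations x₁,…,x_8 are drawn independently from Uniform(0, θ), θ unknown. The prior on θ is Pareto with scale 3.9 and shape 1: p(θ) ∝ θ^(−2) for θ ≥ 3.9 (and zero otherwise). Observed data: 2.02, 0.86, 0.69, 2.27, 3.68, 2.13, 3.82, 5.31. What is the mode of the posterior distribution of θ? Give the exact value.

The Uniform(0, θ) likelihood is θ^(−n) for θ ≥ max(xᵢ), zero otherwise. Here max(xᵢ) = 5.31.
Posterior ∝ θ^(−2) · θ^(−8) = θ^(−10) on θ ≥ max(3.9, 5.31) = 5.31.
This density is strictly decreasing in θ, so the posterior mode lies at the lower boundary of the support.

θ̂_MAP = 5.31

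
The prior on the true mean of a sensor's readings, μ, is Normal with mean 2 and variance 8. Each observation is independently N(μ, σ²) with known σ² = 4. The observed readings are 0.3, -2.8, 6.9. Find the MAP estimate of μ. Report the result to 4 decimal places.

n = 3; x̄ = (0.3 + (-2.8) + 6.9)/3 = 4.4/3 = 22/15 ≈ 1.4667.
For a Normal prior and Normal likelihood with known variance, the posterior is Normal; its mode equals its mean, the precision-weighted average.
Prior precision 1/σ₀² = 1/8 = 0.125; data precision n/σ² = 3/4 = 0.75.
μ̂ = (0.125·2 + 0.75·(22/15)) / (0.125 + 0.75) = 1.35/0.875 = 54/35 ≈ 1.5429.

μ̂_MAP = 1.5429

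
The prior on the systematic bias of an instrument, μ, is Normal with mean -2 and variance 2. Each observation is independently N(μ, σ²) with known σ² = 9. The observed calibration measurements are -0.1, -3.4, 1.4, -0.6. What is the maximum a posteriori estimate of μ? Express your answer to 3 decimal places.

μ̂_MAP = -1.376

n = 4; x̄ = ((-0.1) + (-3.4) + 1.4 + (-0.6))/4 = -2.7/4 = -0.675.
For a Normal prior and Normal likelihood with known variance, the posterior is Normal; its mode equals its mean, the precision-weighted average.
Prior precision 1/σ₀² = 1/2 = 0.5; data precision n/σ² = 4/9.
μ̂ = (0.5·(-2) + (4/9)·(-0.675)) / (0.5 + 4/9) = (-1.3)/(17/18) = -117/85 ≈ -1.376.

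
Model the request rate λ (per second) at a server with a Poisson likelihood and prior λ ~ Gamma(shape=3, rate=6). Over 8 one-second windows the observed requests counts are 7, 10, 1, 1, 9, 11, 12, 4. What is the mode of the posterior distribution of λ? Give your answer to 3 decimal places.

λ̂_MAP = 4.071

Σxᵢ = 7+10+1+1+9+11+12+4 = 55, with n = 8.
Posterior ∝ λ^2e^(−6λ) · λ^55e^(−8λ) = λ^57e^(−14λ), i.e. Gamma(shape=58, rate=14).
The mode of a Gamma(a, b) with a ≥ 1 (shape–rate) is (a−1)/b = 57/14 ≈ 4.071.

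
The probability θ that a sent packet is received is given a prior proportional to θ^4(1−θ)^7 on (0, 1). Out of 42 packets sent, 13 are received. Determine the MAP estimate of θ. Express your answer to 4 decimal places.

θ̂_MAP = 0.3208

The prior density ∝ θ^4(1−θ)^7 is the kernel of Beta(5, 8).
Data: 13 successes in 42 trials. The binomial likelihood contributes θ^13(1−θ)^29, so the posterior is Beta(5+13, 8+29) = Beta(18, 37).
For Beta(a, b) with a, b > 1 the mode is (a−1)/(a+b−2) = 17/53 ≈ 0.3208.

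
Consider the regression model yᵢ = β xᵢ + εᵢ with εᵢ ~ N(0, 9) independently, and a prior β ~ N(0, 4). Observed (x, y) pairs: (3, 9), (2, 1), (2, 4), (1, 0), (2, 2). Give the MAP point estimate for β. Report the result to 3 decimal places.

log p(β | y) = −Σ(yᵢ − βxᵢ)²/(2·9) − β²/(2·4) + const.
Setting the derivative to zero: Σxᵢ(yᵢ − βxᵢ)/9 − β/4 = 0, so β = Σxᵢyᵢ / (Σxᵢ² + σ²/τ²).
Σxᵢyᵢ = 3·9 + 2·1 + 2·4 + 1·0 + 2·2 = 41; Σxᵢ² = 22; σ²/τ² = 2.25.
β̂_MAP = 41 / (22 + 2.25) = 41/24.25 ≈ 1.691.

β̂_MAP = 1.691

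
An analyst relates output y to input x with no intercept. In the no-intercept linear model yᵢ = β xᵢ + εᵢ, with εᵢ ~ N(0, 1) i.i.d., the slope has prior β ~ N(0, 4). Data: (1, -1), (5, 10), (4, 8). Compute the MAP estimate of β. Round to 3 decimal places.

log p(β | y) = −Σ(yᵢ − βxᵢ)²/(2·1) − β²/(2·4) + const.
Setting the derivative to zero: Σxᵢ(yᵢ − βxᵢ)/1 − β/4 = 0, so β = Σxᵢyᵢ / (Σxᵢ² + σ²/τ²).
Σxᵢyᵢ = 1·(-1) + 5·10 + 4·8 = 81; Σxᵢ² = 42; σ²/τ² = 0.25.
β̂_MAP = 81 / (42 + 0.25) = 81/42.25 ≈ 1.917.

β̂_MAP = 1.917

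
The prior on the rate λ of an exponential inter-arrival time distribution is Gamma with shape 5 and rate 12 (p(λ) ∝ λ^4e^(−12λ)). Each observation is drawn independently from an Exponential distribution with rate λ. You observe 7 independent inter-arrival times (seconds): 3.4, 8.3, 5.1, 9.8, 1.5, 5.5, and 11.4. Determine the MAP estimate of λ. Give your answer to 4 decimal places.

The Exponential(rate=λ) likelihood is ∝ λ^n e^(−λΣtᵢ). Here n = 7 and Σtᵢ = 3.4 + 8.3 + 5.1 + 9.8 + 1.5 + 5.5 + 11.4 = 45.
Posterior ∝ λ^4e^(−12λ) · λ^7e^(−45λ) = λ^11e^(−57λ), i.e. Gamma(12, 57).
Mode = (a−1)/b = 11/57 ≈ 0.1930.

λ̂_MAP = 0.1930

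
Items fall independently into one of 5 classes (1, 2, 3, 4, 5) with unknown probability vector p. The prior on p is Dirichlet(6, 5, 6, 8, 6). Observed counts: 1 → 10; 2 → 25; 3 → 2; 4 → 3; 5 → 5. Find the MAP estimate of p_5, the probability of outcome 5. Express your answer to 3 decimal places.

MAP estimate: 0.141

The posterior is Dirichlet(αᵢ + nᵢ) = Dirichlet(16, 30, 8, 11, 11).
For a Dirichlet(a₁,…,a_K) with all aᵢ > 1, the mode has j-th component (aⱼ − 1)/(Σaᵢ − K).
Here Σaᵢ = 76 and K = 5, so p_5 = (11 − 1)/(76 − 5) = 10/71 ≈ 0.141.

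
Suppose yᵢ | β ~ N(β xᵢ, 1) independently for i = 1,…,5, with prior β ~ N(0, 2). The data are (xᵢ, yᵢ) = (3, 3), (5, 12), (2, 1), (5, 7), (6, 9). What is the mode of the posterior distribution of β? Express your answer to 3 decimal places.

log p(β | y) = −Σ(yᵢ − βxᵢ)²/(2·1) − β²/(2·2) + const.
Setting the derivative to zero: Σxᵢ(yᵢ − βxᵢ)/1 − β/2 = 0, so β = Σxᵢyᵢ / (Σxᵢ² + σ²/τ²).
Σxᵢyᵢ = 3·3 + 5·12 + 2·1 + 5·7 + 6·9 = 160; Σxᵢ² = 99; σ²/τ² = 0.5.
β̂_MAP = 160 / (99 + 0.5) = 160/99.5 ≈ 1.608.

β̂_MAP = 1.608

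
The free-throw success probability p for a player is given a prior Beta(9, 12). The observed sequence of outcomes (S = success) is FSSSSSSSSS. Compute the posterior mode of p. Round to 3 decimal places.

Prior: Beta(9, 12).
Data: 9 successes in 10 trials (from the sequence). The binomial likelihood contributes p^9(1−p)^1, so the posterior is Beta(9+9, 12+1) = Beta(18, 13).
For Beta(a, b) with a, b > 1 the mode is (a−1)/(a+b−2) = 17/29 ≈ 0.586.

p̂_MAP = 0.586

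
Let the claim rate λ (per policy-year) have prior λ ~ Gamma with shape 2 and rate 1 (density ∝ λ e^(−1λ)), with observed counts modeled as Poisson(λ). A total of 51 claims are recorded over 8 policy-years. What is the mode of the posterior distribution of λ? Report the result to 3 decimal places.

λ̂_MAP = 5.778

Σxᵢ = 51, n = 8.
Posterior ∝ λe^(−1λ) · λ^51e^(−8λ) = λ^52e^(−9λ), i.e. Gamma(shape=53, rate=9).
The mode of a Gamma(a, b) with a ≥ 1 (shape–rate) is (a−1)/b = 52/9 ≈ 5.778.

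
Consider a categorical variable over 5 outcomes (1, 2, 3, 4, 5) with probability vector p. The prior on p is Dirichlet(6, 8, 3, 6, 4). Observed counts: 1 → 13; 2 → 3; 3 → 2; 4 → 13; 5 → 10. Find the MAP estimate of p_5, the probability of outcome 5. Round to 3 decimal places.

MAP estimate: 0.206

The posterior is Dirichlet(αᵢ + nᵢ) = Dirichlet(19, 11, 5, 19, 14).
For a Dirichlet(a₁,…,a_K) with all aᵢ > 1, the mode has j-th component (aⱼ − 1)/(Σaᵢ − K).
Here Σaᵢ = 68 and K = 5, so p_5 = (14 − 1)/(68 − 5) = 13/63 ≈ 0.206.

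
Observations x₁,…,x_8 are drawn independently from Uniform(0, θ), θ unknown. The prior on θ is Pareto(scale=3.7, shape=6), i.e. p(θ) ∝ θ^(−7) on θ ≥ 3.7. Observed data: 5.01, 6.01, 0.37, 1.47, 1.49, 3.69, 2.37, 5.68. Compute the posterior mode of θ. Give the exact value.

The Uniform(0, θ) likelihood is θ^(−n) for θ ≥ max(xᵢ), zero otherwise. Here max(xᵢ) = 6.01.
Posterior ∝ θ^(−7) · θ^(−8) = θ^(−15) on θ ≥ max(3.7, 6.01) = 6.01.
This density is strictly decreasing in θ, so the posterior mode lies at the lower boundary of the support.

θ̂_MAP = 6.01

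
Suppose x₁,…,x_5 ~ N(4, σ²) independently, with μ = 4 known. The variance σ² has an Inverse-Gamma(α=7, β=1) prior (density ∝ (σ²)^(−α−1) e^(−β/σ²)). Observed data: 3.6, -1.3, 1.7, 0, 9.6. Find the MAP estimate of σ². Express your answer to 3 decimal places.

Sum of squared deviations about the known mean: SS = (3.6−4)² + (-1.3−4)² + (1.7−4)² + (0−4)² + (9.6−4)² = 80.9.
The Normal likelihood contributes (σ²)^(−n/2) exp(−SS/(2σ²)), so the posterior is Inverse-Gamma(α + n/2, β + SS/2) = Inverse-Gamma(9.5, 41.45).
The mode of Inverse-Gamma(a, b) is b/(a+1) = 41.45/10.5 ≈ 3.948.

σ̂²_MAP = 3.948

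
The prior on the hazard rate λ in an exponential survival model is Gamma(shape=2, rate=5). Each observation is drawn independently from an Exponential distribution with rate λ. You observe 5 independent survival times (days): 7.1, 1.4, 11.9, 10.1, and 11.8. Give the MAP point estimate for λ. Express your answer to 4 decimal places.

The Exponential(rate=λ) likelihood is ∝ λ^n e^(−λΣtᵢ). Here n = 5 and Σtᵢ = 7.1 + 1.4 + 11.9 + 10.1 + 11.8 = 42.3.
Posterior ∝ λe^(−5λ) · λ^5e^(−42.3λ) = λ^6e^(−47.3λ), i.e. Gamma(7, 47.3).
Mode = (a−1)/b = 6/47.3 ≈ 0.1268.

λ̂_MAP = 0.1268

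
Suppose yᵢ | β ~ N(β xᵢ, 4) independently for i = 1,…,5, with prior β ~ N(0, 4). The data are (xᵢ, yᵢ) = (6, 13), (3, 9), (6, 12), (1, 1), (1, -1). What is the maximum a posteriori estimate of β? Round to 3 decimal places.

β̂_MAP = 2.107

log p(β | y) = −Σ(yᵢ − βxᵢ)²/(2·4) − β²/(2·4) + const.
Setting the derivative to zero: Σxᵢ(yᵢ − βxᵢ)/4 − β/4 = 0, so β = Σxᵢyᵢ / (Σxᵢ² + σ²/τ²).
Σxᵢyᵢ = 6·13 + 3·9 + 6·12 + 1·1 + 1·(-1) = 177; Σxᵢ² = 83; σ²/τ² = 1.
β̂_MAP = 177 / (83 + 1) = 177/84 ≈ 2.107.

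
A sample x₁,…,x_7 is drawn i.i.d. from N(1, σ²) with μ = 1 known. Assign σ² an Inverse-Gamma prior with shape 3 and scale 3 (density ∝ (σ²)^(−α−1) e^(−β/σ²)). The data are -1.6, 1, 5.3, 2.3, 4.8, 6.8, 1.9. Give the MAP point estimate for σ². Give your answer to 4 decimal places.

σ̂²_MAP = 5.4553

Sum of squared deviations about the known mean: SS = (-1.6−1)² + (1−1)² + (5.3−1)² + (2.3−1)² + (4.8−1)² + (6.8−1)² + (1.9−1)² = 75.83.
The Normal likelihood contributes (σ²)^(−n/2) exp(−SS/(2σ²)), so the posterior is Inverse-Gamma(α + n/2, β + SS/2) = Inverse-Gamma(6.5, 40.915).
The mode of Inverse-Gamma(a, b) is b/(a+1) = 40.915/7.5 ≈ 5.4553.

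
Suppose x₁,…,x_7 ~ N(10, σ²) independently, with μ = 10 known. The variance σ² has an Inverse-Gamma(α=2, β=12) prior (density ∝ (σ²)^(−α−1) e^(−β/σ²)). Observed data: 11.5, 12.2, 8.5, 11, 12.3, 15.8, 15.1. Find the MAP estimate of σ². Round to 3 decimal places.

σ̂²_MAP = 7.637

Sum of squared deviations about the known mean: SS = (11.5−10)² + (12.2−10)² + (8.5−10)² + (11−10)² + (12.3−10)² + (15.8−10)² + (15.1−10)² = 75.28.
The Normal likelihood contributes (σ²)^(−n/2) exp(−SS/(2σ²)), so the posterior is Inverse-Gamma(α + n/2, β + SS/2) = Inverse-Gamma(5.5, 49.64).
The mode of Inverse-Gamma(a, b) is b/(a+1) = 49.64/6.5 ≈ 7.637.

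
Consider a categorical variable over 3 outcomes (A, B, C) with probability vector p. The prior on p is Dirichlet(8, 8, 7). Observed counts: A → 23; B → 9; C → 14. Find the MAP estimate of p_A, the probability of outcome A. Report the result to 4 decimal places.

The posterior is Dirichlet(αᵢ + nᵢ) = Dirichlet(31, 17, 21).
For a Dirichlet(a₁,…,a_K) with all aᵢ > 1, the mode has j-th component (aⱼ − 1)/(Σaᵢ − K).
Here Σaᵢ = 69 and K = 3, so p_A = (31 − 1)/(69 − 3) = 30/66 ≈ 0.4545.

MAP estimate of p_A = 0.4545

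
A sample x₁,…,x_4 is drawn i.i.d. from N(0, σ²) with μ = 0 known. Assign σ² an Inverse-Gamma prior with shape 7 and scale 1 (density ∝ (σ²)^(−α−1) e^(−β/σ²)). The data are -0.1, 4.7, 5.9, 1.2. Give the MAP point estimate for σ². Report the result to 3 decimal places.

σ̂²_MAP = 3.018

Sum of squared deviations about the known mean: SS = (-0.1−0)² + (4.7−0)² + (5.9−0)² + (1.2−0)² = 58.35.
The Normal likelihood contributes (σ²)^(−n/2) exp(−SS/(2σ²)), so the posterior is Inverse-Gamma(α + n/2, β + SS/2) = Inverse-Gamma(9, 30.175).
The mode of Inverse-Gamma(a, b) is b/(a+1) = 30.175/10 ≈ 3.018.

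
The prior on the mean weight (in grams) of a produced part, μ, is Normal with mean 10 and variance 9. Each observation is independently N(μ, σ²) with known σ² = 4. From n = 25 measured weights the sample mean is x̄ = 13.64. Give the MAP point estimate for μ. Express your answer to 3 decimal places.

μ̂_MAP = 13.576

n = 25, x̄ = 13.64.
For a Normal prior and Normal likelihood with known variance, the posterior is Normal; its mode equals its mean, the precision-weighted average.
Prior precision 1/σ₀² = 1/9; data precision n/σ² = 25/4 = 6.25.
μ̂ = ((1/9)·10 + 6.25·13.64) / (1/9 + 6.25) = (3109/36)/(229/36) = 3109/229 ≈ 13.576.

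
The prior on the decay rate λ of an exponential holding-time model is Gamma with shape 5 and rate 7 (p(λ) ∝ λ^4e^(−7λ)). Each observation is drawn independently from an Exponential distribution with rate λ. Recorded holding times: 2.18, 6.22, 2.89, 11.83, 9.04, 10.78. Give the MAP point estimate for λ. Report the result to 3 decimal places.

λ̂_MAP = 0.200

The Exponential(rate=λ) likelihood is ∝ λ^n e^(−λΣtᵢ). Here n = 6 and Σtᵢ = 2.18 + 6.22 + 2.89 + 11.83 + 9.04 + 10.78 = 42.94.
Posterior ∝ λ^4e^(−7λ) · λ^6e^(−42.94λ) = λ^10e^(−49.94λ), i.e. Gamma(11, 49.94).
Mode = (a−1)/b = 10/49.94 ≈ 0.200.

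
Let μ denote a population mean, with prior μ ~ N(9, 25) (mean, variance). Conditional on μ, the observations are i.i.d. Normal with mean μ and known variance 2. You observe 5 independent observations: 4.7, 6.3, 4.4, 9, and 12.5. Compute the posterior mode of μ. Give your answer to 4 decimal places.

μ̂_MAP = 7.4055

n = 5; x̄ = (4.7 + 6.3 + 4.4 + 9 + 12.5)/5 = 36.9/5 = 7.38.
For a Normal prior and Normal likelihood with known variance, the posterior is Normal; its mode equals its mean, the precision-weighted average.
Prior precision 1/σ₀² = 1/25 = 0.04; data precision n/σ² = 5/2 = 2.5.
μ̂ = (0.04·9 + 2.5·7.38) / (0.04 + 2.5) = 18.81/2.54 = 1881/254 ≈ 7.4055.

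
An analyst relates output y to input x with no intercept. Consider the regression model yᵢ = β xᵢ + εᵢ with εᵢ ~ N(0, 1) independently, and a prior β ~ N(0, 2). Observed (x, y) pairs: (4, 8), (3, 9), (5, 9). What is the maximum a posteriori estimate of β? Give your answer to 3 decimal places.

log p(β | y) = −Σ(yᵢ − βxᵢ)²/(2·1) − β²/(2·2) + const.
Setting the derivative to zero: Σxᵢ(yᵢ − βxᵢ)/1 − β/2 = 0, so β = Σxᵢyᵢ / (Σxᵢ² + σ²/τ²).
Σxᵢyᵢ = 4·8 + 3·9 + 5·9 = 104; Σxᵢ² = 50; σ²/τ² = 0.5.
β̂_MAP = 104 / (50 + 0.5) = 104/50.5 ≈ 2.059.

β̂_MAP = 2.059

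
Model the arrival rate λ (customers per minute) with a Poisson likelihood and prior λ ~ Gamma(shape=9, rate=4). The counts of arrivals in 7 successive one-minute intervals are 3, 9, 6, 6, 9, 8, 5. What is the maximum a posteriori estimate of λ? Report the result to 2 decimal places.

Σxᵢ = 3+9+6+6+9+8+5 = 46, with n = 7.
Posterior ∝ λ^8e^(−4λ) · λ^46e^(−7λ) = λ^54e^(−11λ), i.e. Gamma(shape=55, rate=11).
The mode of a Gamma(a, b) with a ≥ 1 (shape–rate) is (a−1)/b = 54/11 ≈ 4.91.

λ̂_MAP = 4.91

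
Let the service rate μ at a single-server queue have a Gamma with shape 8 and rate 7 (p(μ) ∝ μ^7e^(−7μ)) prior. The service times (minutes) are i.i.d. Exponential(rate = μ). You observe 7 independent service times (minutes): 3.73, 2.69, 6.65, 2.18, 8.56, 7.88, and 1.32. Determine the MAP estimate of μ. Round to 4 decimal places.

The Exponential(rate=μ) likelihood is ∝ μ^n e^(−μΣtᵢ). Here n = 7 and Σtᵢ = 3.73 + 2.69 + 6.65 + 2.18 + 8.56 + 7.88 + 1.32 = 33.01.
Posterior ∝ μ^7e^(−7μ) · μ^7e^(−33.01μ) = μ^14e^(−40.01μ), i.e. Gamma(15, 40.01).
Mode = (a−1)/b = 14/40.01 ≈ 0.3499.

μ̂_MAP = 0.3499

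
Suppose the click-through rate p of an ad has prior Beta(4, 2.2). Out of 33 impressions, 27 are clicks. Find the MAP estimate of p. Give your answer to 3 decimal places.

Prior: Beta(4, 2.2).
Data: 27 successes in 33 trials. The binomial likelihood contributes p^27(1−p)^6, so the posterior is Beta(4+27, 2.2+6) = Beta(31, 8.2).
For Beta(a, b) with a, b > 1 the mode is (a−1)/(a+b−2) = 30/37.2 ≈ 0.806.

p̂_MAP = 0.806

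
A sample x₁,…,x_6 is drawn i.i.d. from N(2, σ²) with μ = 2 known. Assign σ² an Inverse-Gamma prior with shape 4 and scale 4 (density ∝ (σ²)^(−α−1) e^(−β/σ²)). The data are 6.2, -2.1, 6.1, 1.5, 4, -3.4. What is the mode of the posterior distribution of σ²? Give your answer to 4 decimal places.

Sum of squared deviations about the known mean: SS = (6.2−2)² + (-2.1−2)² + (6.1−2)² + (1.5−2)² + (4−2)² + (-3.4−2)² = 84.67.
The Normal likelihood contributes (σ²)^(−n/2) exp(−SS/(2σ²)), so the posterior is Inverse-Gamma(α + n/2, β + SS/2) = Inverse-Gamma(7, 46.335).
The mode of Inverse-Gamma(a, b) is b/(a+1) = 46.335/8 ≈ 5.7919.

σ̂²_MAP = 5.7919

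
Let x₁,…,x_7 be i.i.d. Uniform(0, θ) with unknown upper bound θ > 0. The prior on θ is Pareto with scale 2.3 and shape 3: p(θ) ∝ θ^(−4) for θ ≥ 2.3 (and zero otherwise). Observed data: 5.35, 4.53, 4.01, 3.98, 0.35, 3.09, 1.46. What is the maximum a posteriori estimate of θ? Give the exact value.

θ̂_MAP = 5.35

The Uniform(0, θ) likelihood is θ^(−n) for θ ≥ max(xᵢ), zero otherwise. Here max(xᵢ) = 5.35.
Posterior ∝ θ^(−4) · θ^(−7) = θ^(−11) on θ ≥ max(2.3, 5.35) = 5.35.
This density is strictly decreasing in θ, so the posterior mode lies at the lower boundary of the support.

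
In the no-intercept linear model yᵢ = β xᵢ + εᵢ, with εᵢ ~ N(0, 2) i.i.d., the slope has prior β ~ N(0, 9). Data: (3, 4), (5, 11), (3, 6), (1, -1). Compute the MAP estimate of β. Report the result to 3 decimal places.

β̂_MAP = 1.899

log p(β | y) = −Σ(yᵢ − βxᵢ)²/(2·2) − β²/(2·9) + const.
Setting the derivative to zero: Σxᵢ(yᵢ − βxᵢ)/2 − β/9 = 0, so β = Σxᵢyᵢ / (Σxᵢ² + σ²/τ²).
Σxᵢyᵢ = 3·4 + 5·11 + 3·6 + 1·(-1) = 84; Σxᵢ² = 44; σ²/τ² = 2/9.
β̂_MAP = 84 / (44 + 2/9) = 84/(398/9) = 378/199 ≈ 1.899.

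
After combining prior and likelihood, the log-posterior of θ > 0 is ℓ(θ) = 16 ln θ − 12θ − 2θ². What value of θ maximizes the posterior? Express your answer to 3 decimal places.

ℓ'(θ) = 16/θ − 12 − 4θ. Setting this to zero and multiplying by θ: 4θ² + 12θ − 16 = 0.
θ = (−12 + √(12² + 4·4·16)) / (2·4) = (−12 + √400) / 8 = (−12 + 20)/8 = 1.
ℓ''(θ) = −16/θ² − 4 < 0, confirming a maximum.

θ̂_MAP = 1.000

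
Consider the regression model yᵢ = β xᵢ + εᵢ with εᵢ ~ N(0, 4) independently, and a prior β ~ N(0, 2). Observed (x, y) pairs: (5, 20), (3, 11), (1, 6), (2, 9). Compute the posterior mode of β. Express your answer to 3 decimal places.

β̂_MAP = 3.829

log p(β | y) = −Σ(yᵢ − βxᵢ)²/(2·4) − β²/(2·2) + const.
Setting the derivative to zero: Σxᵢ(yᵢ − βxᵢ)/4 − β/2 = 0, so β = Σxᵢyᵢ / (Σxᵢ² + σ²/τ²).
Σxᵢyᵢ = 5·20 + 3·11 + 1·6 + 2·9 = 157; Σxᵢ² = 39; σ²/τ² = 2.
β̂_MAP = 157 / (39 + 2) = 157/41 ≈ 3.829.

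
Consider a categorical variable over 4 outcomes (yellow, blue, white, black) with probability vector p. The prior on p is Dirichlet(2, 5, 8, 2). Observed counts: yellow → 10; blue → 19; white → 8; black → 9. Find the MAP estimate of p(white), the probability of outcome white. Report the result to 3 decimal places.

The posterior is Dirichlet(αᵢ + nᵢ) = Dirichlet(12, 24, 16, 11).
For a Dirichlet(a₁,…,a_K) with all aᵢ > 1, the mode has j-th component (aⱼ − 1)/(Σaᵢ − K).
Here Σaᵢ = 63 and K = 4, so p(white) = (16 − 1)/(63 − 4) = 15/59 ≈ 0.254.

MAP estimate of p(white) = 0.254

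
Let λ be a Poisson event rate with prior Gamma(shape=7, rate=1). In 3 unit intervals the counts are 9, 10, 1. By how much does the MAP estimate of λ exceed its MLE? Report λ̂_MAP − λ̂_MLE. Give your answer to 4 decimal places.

MAP − MLE = -0.1667

Σxᵢ = 20. Posterior is Gamma(27, 4); MAP = (27−1)/4 = 26/4 ≈ 6.50000.
MLE = x̄ = 20/3 ≈ 6.66667.
Difference = 26/4 − 20/3 = -1/6 ≈ -0.1667.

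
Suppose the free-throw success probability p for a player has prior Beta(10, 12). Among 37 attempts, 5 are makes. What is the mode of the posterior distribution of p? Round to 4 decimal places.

p̂_MAP = 0.2456

Prior: Beta(10, 12).
Data: 5 successes in 37 trials. The binomial likelihood contributes p^5(1−p)^32, so the posterior is Beta(10+5, 12+32) = Beta(15, 44).
For Beta(a, b) with a, b > 1 the mode is (a−1)/(a+b−2) = 14/57 ≈ 0.2456.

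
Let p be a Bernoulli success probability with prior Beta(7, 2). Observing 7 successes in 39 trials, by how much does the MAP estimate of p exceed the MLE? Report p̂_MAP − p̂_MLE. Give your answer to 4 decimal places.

Posterior is Beta(14, 34); MAP = (14−1)/(48−2) = 13/46 ≈ 0.28261.
MLE ignores the prior: p̂_MLE = k/n = 7/39 ≈ 0.17949.
Difference = 13/46 − 7/39 = 185/1794 ≈ 0.1031.

MAP − MLE = 0.1031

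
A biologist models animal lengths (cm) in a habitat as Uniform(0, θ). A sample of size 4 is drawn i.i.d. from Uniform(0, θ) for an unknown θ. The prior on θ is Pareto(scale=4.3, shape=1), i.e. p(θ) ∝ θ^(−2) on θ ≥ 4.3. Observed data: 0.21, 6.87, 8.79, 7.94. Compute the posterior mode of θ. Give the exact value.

θ̂_MAP = 8.79

The Uniform(0, θ) likelihood is θ^(−n) for θ ≥ max(xᵢ), zero otherwise. Here max(xᵢ) = 8.79.
Posterior ∝ θ^(−2) · θ^(−4) = θ^(−6) on θ ≥ max(4.3, 8.79) = 8.79.
This density is strictly decreasing in θ, so the posterior mode lies at the lower boundary of the support.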